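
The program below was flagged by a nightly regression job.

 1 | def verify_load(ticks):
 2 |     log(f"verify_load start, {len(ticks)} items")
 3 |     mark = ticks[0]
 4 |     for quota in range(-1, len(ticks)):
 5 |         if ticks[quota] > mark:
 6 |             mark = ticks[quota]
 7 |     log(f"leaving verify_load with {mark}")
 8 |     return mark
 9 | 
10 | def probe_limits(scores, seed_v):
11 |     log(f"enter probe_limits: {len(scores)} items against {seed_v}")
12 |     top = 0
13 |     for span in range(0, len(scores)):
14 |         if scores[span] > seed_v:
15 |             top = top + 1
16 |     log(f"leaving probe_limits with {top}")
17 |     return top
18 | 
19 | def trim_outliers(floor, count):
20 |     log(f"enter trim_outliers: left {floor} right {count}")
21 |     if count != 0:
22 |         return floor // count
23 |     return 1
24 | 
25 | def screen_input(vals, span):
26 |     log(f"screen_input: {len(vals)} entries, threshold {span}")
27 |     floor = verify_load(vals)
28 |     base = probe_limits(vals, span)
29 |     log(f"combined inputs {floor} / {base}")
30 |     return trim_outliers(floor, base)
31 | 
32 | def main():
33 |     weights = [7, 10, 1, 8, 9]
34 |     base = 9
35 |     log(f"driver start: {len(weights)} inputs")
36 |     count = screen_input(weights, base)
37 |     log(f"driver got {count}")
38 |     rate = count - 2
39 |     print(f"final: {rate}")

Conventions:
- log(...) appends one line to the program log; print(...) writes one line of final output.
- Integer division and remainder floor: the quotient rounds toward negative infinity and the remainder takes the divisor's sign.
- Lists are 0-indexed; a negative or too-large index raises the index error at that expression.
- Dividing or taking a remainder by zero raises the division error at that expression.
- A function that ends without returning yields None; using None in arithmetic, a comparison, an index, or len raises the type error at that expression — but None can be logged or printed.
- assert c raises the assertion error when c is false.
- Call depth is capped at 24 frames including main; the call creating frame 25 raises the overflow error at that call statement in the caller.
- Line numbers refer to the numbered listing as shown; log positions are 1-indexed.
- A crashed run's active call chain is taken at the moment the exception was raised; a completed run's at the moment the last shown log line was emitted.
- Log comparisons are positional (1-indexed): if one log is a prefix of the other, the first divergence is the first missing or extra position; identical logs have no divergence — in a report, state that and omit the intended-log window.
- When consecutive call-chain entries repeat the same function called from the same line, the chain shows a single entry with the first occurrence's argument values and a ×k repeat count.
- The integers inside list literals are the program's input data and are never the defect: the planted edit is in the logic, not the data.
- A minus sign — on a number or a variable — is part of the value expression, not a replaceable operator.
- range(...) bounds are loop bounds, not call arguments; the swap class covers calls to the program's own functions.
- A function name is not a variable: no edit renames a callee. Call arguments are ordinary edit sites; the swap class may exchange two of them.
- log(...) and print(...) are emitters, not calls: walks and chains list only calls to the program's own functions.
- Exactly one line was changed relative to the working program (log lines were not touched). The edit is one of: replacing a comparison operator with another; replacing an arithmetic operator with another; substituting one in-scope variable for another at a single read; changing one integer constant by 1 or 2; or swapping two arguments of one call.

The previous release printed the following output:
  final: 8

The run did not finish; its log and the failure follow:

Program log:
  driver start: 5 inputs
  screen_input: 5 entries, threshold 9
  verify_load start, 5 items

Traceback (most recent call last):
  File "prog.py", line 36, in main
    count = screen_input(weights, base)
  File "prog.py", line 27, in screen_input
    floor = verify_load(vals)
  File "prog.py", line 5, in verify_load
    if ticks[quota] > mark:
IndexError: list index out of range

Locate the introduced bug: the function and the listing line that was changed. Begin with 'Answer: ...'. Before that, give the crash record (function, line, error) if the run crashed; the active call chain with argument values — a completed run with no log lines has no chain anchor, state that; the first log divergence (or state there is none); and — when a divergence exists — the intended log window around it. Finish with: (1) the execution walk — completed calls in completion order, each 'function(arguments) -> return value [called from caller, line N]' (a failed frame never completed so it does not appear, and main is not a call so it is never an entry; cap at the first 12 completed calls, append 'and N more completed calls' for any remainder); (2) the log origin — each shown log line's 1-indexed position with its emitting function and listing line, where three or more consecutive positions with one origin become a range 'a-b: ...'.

Answer: the defect is in verify_load at line 4.
The tell: After 3 matching log lines the faulty run goes silent, while the working version continues with 'leaving verify_load with 10'.
Crash: verify_load, line 5, IndexError.
Call chain: main -> screen_input([7, 10, 1, 8, 9], 9) (called at line 36) -> verify_load([7, 10, 1, 8, 9]) (called at line 27).
First divergence: position 4 — after 3 matching lines the faulty run goes silent; intended next line 'leaving verify_load with 10'.
Intended log window:
  2: screen_input: 5 entries, threshold 9
  3: verify_load start, 5 items
  4: leaving verify_load with 10
  5: enter probe_limits: 5 items against 9
Execution walk:
  (no call completed)
Origin of each log line:
  1: from main, line 35
  2: from screen_input, line 26
  3: from verify_load, line 2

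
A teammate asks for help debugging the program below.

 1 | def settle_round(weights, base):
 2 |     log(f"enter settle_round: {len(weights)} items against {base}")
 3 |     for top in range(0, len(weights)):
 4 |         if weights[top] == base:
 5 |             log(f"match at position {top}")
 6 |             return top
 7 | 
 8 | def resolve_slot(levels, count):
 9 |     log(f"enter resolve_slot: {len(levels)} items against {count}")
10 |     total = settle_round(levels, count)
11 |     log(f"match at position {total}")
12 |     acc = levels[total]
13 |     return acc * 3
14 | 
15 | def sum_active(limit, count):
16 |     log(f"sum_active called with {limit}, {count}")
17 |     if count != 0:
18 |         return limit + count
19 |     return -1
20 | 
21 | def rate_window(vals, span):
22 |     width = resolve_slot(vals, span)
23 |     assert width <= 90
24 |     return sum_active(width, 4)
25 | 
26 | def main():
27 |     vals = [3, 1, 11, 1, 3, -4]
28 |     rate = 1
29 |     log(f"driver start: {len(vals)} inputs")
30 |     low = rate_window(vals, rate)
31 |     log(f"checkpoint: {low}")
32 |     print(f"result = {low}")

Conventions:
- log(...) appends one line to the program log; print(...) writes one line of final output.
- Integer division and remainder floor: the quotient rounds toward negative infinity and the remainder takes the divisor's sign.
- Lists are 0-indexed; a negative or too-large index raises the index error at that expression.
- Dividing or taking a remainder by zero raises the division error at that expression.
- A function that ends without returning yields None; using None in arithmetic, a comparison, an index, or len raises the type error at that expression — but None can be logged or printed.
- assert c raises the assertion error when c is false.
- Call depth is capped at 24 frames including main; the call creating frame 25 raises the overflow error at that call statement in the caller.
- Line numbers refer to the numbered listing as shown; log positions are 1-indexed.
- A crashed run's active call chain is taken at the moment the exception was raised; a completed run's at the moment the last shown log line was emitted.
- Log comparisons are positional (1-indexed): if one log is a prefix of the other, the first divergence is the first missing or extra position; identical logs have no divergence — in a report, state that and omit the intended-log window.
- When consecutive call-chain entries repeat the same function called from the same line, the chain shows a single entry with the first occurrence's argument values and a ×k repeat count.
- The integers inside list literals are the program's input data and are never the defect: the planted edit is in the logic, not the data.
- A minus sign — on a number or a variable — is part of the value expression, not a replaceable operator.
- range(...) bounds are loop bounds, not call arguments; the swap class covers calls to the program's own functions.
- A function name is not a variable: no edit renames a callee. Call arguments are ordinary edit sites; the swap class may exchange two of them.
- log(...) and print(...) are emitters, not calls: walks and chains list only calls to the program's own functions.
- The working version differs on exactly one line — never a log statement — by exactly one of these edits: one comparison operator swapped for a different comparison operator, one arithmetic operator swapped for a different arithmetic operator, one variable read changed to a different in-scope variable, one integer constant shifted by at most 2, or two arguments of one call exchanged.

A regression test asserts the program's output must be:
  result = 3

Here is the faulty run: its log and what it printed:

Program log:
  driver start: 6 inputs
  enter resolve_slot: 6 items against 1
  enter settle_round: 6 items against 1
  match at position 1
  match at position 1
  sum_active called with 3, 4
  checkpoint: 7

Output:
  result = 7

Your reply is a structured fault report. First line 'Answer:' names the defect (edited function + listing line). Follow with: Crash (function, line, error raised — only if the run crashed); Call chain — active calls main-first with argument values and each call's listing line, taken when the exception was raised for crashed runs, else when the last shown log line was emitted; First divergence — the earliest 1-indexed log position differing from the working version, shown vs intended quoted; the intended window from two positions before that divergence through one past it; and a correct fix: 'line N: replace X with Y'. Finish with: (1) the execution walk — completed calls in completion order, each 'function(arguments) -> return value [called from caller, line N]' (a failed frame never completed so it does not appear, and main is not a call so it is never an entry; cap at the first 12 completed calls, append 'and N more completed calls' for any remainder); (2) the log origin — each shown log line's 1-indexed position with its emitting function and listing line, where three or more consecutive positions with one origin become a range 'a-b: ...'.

Answer: the defect is in sum_active at line 18.
Key fact: The earliest visible damage is log position 7 — 'checkpoint: 7' rather than the intended 'checkpoint: 3'.
Call chain: main.
First divergence: position 7 — shown 'checkpoint: 7', intended 'checkpoint: 3'.
Intended log window:
  5: match at position 1
  6: sum_active called with 3, 4
  7: checkpoint: 3
Execution walk:
  settle_round([3, 1, 11, 1, 3, -4], 1) -> 1  [called from resolve_slot, line 10]
  resolve_slot([3, 1, 11, 1, 3, -4], 1) -> 3  [called from rate_window, line 22]
  sum_active(3, 4) -> 7  [called from rate_window, line 24]
  rate_window([3, 1, 11, 1, 3, -4], 1) -> 7  [called from main, line 30]
Log origins:
  1 — main, line 29
  2 — resolve_slot, line 9
  3 — settle_round, line 2
  4 — settle_round, line 5
  5 — resolve_slot, line 11
  6 — sum_active, line 16
  7 — main, line 31
A correct fix: line 18: replace `+` with `%`.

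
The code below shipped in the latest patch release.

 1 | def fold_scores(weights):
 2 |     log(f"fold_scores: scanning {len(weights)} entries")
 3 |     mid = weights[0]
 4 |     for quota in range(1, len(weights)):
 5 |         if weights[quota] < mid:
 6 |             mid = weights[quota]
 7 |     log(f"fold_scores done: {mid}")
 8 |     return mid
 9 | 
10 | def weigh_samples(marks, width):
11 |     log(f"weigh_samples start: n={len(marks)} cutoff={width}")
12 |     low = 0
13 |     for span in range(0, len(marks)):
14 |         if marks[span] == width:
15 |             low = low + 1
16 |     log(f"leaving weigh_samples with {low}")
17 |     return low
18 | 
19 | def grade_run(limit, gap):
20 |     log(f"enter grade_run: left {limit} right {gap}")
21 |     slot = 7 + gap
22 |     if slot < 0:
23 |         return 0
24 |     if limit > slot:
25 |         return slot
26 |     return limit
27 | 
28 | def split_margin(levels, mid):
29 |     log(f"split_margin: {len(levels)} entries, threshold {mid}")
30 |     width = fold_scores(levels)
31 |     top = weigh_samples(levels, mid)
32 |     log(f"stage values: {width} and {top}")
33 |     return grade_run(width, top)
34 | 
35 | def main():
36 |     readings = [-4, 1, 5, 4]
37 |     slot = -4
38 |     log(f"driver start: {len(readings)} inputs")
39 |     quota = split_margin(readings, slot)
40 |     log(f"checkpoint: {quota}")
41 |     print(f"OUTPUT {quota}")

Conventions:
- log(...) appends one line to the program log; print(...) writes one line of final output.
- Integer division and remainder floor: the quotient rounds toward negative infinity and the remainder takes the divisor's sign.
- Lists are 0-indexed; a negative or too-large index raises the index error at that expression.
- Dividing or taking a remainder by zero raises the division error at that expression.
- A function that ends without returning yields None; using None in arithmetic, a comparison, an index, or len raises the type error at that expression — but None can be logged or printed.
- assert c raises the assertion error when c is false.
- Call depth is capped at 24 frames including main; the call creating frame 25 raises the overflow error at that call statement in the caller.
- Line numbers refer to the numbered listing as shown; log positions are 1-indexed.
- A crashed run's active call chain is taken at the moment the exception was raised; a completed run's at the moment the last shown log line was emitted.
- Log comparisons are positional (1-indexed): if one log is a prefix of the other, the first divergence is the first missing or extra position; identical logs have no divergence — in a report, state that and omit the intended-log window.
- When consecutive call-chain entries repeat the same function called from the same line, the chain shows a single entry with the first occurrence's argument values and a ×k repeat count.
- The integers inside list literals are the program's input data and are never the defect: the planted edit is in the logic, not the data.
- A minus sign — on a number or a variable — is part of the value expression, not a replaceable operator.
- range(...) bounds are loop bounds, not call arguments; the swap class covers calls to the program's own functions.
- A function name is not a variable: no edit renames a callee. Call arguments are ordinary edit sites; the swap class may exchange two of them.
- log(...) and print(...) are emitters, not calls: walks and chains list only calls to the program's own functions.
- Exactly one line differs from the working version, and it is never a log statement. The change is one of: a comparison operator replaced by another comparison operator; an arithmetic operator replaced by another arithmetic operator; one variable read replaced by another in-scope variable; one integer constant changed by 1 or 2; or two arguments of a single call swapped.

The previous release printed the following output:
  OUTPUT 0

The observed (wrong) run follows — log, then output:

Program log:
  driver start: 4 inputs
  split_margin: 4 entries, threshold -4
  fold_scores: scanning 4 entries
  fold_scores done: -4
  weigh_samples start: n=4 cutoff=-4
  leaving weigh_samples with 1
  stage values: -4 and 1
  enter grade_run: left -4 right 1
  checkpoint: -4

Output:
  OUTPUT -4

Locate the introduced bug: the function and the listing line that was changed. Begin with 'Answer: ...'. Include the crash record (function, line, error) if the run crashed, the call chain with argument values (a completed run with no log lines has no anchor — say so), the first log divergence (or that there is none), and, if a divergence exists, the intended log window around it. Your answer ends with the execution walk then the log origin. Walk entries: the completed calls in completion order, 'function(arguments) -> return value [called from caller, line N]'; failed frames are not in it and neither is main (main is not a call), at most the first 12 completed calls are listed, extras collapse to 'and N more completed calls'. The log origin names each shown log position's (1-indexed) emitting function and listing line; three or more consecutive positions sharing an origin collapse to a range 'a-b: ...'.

Answer: the defect is in grade_run at line 22.
The tell: The log first diverges at position 9: the faulty run prints 'checkpoint: -4' where the working version prints 'checkpoint: 0'.
Call chain: main.
First divergence: position 9 — shown 'checkpoint: -4', intended 'checkpoint: 0'.
Intended log window:
  7: stage values: -4 and 1
  8: enter grade_run: left -4 right 1
  9: checkpoint: 0
Execution walk:
  fold_scores([-4, 1, 5, 4]) -> -4  [called from split_margin, line 30]
  weigh_samples([-4, 1, 5, 4], -4) -> 1  [called from split_margin, line 31]
  grade_run(-4, 1) -> -4  [called from split_margin, line 33]
  split_margin([-4, 1, 5, 4], -4) -> -4  [called from main, line 39]
Log line origins:
  1: emitted by main (line 38)
  2: emitted by split_margin (line 29)
  3: emitted by fold_scores (line 2)
  4: emitted by fold_scores (line 7)
  5: emitted by weigh_samples (line 11)
  6: emitted by weigh_samples (line 16)
  7: emitted by split_margin (line 32)
  8: emitted by grade_run (line 20)
  9: emitted by main (line 40)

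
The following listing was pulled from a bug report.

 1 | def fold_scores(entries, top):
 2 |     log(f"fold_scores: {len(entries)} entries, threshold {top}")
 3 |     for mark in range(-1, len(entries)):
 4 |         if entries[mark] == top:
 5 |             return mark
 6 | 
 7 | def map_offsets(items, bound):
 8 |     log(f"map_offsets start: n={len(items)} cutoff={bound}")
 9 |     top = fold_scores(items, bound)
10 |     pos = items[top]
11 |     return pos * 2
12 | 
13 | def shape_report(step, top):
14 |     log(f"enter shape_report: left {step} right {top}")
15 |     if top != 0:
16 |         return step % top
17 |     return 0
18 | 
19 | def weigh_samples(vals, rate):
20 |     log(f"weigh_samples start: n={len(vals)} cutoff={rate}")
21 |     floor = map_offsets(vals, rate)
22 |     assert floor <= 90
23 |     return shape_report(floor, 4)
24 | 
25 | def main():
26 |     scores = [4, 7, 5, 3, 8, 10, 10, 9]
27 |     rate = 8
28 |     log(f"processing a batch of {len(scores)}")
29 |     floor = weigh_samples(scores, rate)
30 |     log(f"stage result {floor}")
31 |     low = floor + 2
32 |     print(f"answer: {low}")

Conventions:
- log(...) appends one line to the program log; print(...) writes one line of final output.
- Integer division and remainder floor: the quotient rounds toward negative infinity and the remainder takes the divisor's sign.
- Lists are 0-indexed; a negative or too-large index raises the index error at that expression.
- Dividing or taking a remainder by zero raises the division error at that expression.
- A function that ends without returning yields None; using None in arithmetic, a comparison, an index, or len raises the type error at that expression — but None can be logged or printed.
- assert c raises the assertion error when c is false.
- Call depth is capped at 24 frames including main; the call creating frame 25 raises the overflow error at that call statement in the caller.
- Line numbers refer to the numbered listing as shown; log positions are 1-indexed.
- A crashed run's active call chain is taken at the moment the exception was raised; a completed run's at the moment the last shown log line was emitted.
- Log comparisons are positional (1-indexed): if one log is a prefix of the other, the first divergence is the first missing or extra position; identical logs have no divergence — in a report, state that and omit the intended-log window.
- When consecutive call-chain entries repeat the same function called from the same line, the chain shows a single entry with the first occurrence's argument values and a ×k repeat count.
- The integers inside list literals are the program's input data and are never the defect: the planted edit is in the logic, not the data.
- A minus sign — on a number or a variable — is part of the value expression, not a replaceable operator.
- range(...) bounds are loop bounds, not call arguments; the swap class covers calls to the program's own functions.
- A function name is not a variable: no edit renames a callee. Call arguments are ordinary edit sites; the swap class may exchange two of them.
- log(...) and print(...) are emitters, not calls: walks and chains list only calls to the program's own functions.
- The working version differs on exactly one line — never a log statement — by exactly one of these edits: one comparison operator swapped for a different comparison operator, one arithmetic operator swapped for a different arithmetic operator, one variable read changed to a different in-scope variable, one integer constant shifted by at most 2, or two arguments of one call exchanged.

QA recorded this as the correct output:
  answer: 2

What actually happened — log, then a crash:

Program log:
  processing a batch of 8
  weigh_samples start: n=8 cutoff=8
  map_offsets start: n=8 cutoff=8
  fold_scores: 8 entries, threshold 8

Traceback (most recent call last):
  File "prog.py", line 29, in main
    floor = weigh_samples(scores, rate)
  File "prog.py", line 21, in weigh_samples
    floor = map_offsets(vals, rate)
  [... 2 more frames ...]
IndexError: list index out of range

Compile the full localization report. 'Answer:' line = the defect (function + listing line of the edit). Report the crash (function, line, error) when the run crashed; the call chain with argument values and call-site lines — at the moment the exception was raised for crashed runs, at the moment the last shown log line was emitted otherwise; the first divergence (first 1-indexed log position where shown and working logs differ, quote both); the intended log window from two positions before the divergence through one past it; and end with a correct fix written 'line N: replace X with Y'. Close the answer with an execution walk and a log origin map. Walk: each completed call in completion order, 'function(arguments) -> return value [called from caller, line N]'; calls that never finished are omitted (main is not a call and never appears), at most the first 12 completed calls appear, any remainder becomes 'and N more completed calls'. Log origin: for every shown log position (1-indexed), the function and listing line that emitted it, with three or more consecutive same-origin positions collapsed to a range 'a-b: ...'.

Answer: the defect is in fold_scores at line 3.
Key fact: The log ends early — 4 lines, where the working version next logs 'enter shape_report: left 16 right 4'.
Crash: fold_scores, line 4, IndexError.
Call chain: main -> weigh_samples([4, 7, 5, 3, 8, 10, 10, 9], 8) (called at line 29) -> map_offsets([4, 7, 5, 3, 8, 10, 10, 9], 8) (called at line 21) -> fold_scores([4, 7, 5, 3, 8, 10, 10, 9], 8) (called at line 9).
First divergence: position 5 (shown log ended at 4 lines; the working version continues: 'enter shape_report: left 16 right 4').
Intended log window:
  3: map_offsets start: n=8 cutoff=8
  4: fold_scores: 8 entries, threshold 8
  5: enter shape_report: left 16 right 4
  6: stage result 0
Execution walk:
  (no call completed)
Log origins:
  1: from main, line 28
  2: from weigh_samples, line 20
  3: from map_offsets, line 8
  4: from fold_scores, line 2
A correct fix: line 3: replace `-1` with `0`.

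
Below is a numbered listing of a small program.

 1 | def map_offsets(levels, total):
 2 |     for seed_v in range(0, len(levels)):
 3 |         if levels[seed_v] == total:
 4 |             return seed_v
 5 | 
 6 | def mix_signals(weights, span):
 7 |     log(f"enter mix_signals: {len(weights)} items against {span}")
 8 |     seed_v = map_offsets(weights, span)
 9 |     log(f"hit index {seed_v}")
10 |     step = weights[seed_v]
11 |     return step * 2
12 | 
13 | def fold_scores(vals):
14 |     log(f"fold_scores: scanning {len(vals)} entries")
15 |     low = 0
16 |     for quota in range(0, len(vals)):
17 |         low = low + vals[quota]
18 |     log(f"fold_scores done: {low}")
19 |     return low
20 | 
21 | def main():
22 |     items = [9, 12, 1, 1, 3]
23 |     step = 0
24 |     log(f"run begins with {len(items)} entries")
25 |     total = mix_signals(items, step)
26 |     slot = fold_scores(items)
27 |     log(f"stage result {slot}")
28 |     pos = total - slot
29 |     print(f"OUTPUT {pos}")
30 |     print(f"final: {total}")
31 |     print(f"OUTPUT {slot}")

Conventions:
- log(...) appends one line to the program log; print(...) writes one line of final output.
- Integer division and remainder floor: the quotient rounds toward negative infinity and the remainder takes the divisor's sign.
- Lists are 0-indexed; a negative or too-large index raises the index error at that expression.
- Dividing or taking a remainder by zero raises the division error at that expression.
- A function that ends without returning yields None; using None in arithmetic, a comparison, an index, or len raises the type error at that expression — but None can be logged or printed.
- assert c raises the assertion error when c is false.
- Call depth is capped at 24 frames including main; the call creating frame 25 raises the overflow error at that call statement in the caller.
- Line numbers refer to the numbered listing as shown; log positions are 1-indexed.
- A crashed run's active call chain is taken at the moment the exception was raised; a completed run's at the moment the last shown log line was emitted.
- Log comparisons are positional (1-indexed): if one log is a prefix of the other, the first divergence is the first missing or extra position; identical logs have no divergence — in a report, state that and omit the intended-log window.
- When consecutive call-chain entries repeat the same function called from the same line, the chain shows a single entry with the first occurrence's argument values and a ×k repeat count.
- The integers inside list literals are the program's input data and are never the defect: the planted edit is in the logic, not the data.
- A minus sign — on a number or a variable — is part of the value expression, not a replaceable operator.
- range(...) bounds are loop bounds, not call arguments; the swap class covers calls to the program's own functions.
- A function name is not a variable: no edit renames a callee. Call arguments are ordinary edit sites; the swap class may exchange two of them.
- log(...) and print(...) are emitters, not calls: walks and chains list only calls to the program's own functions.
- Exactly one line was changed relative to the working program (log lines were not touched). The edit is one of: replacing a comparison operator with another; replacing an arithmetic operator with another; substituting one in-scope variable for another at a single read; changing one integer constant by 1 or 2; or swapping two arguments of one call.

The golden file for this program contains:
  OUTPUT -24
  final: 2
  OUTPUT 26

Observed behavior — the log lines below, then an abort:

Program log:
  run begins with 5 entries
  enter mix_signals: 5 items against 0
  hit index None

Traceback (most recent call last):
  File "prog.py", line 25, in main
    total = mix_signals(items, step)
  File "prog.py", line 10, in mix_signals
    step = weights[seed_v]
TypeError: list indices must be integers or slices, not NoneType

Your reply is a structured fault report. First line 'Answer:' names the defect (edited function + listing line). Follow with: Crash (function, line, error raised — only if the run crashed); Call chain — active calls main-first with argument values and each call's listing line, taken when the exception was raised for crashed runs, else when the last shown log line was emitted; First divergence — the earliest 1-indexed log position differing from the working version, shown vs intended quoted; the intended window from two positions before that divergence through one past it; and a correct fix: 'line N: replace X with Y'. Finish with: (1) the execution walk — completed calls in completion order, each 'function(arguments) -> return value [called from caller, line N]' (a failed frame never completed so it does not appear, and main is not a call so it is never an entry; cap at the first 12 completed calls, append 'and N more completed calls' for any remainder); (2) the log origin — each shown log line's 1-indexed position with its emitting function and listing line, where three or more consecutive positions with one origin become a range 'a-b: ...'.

Answer: the defect is in main at line 23.
The tell: Everything matches until log position 2, which reads 'enter mix_signals: 5 items against 0' in place of 'enter mix_signals: 5 items against 1'.
Crash: mix_signals, line 10, TypeError.
Call chain: main -> mix_signals([9, 12, 1, 1, 3], 0) (called at line 25).
First divergence: position 2 — shown 'enter mix_signals: 5 items against 0', intended 'enter mix_signals: 5 items against 1'.
Intended log window:
  1: run begins with 5 entries
  2: enter mix_signals: 5 items against 1
  3: hit index 2
Execution walk:
  map_offsets([9, 12, 1, 1, 3], 0) -> None  [called from mix_signals, line 8]
Log line origins:
  1 — main, line 24
  2 — mix_signals, line 7
  3 — mix_signals, line 9
A correct fix: line 23: replace `0` with `1`.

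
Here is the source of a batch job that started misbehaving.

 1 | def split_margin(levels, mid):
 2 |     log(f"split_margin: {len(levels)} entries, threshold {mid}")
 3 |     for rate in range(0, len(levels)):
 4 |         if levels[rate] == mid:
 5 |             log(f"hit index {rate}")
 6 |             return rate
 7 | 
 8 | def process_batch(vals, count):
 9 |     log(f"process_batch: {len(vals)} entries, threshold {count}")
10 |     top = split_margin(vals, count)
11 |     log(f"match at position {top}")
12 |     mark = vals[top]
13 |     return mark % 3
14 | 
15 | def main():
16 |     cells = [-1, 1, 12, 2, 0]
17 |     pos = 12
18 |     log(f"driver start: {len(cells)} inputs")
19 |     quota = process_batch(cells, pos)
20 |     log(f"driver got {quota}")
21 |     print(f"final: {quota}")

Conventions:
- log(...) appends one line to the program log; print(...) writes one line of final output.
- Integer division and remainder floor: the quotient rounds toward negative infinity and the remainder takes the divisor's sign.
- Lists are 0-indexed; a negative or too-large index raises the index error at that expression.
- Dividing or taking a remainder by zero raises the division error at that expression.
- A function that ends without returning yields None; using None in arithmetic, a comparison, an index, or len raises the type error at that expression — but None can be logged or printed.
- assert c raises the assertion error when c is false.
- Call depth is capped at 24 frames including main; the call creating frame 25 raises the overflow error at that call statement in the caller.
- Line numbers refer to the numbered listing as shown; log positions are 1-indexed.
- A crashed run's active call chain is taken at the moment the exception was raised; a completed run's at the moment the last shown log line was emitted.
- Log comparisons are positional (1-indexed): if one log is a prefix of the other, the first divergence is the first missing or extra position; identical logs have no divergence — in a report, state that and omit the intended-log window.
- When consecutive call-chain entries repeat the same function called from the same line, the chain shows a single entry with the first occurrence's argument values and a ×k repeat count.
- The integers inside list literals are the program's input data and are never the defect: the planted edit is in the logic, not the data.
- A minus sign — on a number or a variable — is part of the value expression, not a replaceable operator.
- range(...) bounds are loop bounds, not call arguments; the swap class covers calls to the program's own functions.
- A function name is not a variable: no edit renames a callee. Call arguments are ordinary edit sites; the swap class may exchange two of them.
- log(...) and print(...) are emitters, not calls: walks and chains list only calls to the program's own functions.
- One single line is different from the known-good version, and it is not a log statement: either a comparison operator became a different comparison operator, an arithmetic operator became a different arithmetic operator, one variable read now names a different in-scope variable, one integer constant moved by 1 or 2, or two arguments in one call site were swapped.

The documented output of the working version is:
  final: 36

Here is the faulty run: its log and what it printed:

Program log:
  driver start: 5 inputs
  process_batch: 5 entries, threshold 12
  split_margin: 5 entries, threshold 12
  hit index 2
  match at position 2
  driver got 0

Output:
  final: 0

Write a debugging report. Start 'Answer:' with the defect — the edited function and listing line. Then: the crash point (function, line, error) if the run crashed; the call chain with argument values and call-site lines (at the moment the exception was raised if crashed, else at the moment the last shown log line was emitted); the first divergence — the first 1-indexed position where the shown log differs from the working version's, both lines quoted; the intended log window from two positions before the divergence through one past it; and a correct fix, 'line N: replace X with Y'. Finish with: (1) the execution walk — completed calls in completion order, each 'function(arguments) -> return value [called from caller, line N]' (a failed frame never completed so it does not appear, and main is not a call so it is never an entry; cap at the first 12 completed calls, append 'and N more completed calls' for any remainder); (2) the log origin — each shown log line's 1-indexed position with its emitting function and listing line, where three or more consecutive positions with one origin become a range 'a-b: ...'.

Answer: the defect is in process_batch at line 13.
Key observation: Position 6 is the first bad log line: 'driver got 0' should read 'driver got 36'.
Call chain: main.
First divergence: at position 6 the run shows 'driver got 0' where the working version logs 'driver got 36'.
Intended log window:
  4: hit index 2
  5: match at position 2
  6: driver got 36
Execution walk:
  split_margin([-1, 1, 12, 2, 0], 12) -> 2  [called from process_batch, line 10]
  process_batch([-1, 1, 12, 2, 0], 12) -> 0  [called from main, line 19]
Origin of each log line:
  1: from main, line 18
  2: from process_batch, line 9
  3: from split_margin, line 2
  4: from split_margin, line 5
  5: from process_batch, line 11
  6: from main, line 20
A correct fix: line 13: replace `%` with `*`.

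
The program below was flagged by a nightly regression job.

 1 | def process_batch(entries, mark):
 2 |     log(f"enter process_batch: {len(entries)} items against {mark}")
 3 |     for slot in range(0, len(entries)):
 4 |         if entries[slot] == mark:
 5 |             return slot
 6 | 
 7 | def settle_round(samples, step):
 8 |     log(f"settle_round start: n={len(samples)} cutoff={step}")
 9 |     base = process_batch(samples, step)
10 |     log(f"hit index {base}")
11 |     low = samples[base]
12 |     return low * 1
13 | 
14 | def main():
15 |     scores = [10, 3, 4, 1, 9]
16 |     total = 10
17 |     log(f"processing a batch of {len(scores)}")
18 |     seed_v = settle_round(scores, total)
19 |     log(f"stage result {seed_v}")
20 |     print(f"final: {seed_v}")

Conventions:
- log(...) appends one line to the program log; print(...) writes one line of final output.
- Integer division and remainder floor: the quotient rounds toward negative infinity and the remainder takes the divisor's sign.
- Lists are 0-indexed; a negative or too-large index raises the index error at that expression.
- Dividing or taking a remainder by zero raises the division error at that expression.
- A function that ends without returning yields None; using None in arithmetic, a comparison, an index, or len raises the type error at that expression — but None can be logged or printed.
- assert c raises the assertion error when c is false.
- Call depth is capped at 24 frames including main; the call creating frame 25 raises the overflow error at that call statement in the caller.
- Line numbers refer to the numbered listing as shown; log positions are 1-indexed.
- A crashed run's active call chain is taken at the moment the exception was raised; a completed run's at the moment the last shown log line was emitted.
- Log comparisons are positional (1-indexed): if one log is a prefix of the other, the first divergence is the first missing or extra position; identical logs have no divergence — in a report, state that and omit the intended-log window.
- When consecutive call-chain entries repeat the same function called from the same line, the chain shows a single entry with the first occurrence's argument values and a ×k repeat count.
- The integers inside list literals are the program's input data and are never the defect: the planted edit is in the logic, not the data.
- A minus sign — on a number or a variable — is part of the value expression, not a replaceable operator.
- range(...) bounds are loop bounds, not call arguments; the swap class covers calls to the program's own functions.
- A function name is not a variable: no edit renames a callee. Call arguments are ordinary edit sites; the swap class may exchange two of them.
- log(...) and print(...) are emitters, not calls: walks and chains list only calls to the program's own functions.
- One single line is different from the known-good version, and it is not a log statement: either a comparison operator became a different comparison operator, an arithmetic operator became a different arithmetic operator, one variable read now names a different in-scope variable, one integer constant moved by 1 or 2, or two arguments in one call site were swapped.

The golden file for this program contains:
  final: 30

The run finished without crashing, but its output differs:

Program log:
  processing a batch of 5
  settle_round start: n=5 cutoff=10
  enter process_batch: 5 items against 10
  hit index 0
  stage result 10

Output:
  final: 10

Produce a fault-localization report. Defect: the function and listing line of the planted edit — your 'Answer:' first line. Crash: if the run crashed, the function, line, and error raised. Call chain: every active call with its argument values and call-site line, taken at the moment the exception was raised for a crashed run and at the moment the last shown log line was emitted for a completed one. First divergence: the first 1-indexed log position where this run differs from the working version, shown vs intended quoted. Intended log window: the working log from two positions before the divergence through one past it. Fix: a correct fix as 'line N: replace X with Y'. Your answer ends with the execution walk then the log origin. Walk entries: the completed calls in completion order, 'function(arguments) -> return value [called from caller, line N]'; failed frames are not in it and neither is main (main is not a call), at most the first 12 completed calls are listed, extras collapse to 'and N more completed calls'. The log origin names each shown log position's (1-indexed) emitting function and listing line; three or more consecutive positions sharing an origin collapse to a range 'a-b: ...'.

Answer: the defect is in settle_round at line 12.
Key observation: Log line 5 is where behavior first shows: 'stage result 10' appears instead of 'stage result 30'.
Call chain: main.
First divergence: position 5 — the shown line 'stage result 10' should read 'stage result 30'.
Intended log window:
  3: enter process_batch: 5 items against 10
  4: hit index 0
  5: stage result 30
Execution walk:
  process_batch([10, 3, 4, 1, 9], 10) -> 0  [called from settle_round, line 9]
  settle_round([10, 3, 4, 1, 9], 10) -> 10  [called from main, line 18]
Log line origins:
  1: emitted by main (line 17)
  2: emitted by settle_round (line 8)
  3: emitted by process_batch (line 2)
  4: emitted by settle_round (line 10)
  5: emitted by main (line 19)
A correct fix: line 12: replace `1` with `3`.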